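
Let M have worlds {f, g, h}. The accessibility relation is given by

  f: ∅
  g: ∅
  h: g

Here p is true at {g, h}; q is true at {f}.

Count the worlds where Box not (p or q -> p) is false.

f: no successors, so Box not (p or q -> p) holds vacuously. ✓
g: no successors, so Box not (p or q -> p) holds vacuously. ✓
h: successors {g}; not (p or q -> p) there: g:F. ✗
Satisfying worlds: {f, g}.
So Box not (p or q -> p) fails at the other 1 world.

1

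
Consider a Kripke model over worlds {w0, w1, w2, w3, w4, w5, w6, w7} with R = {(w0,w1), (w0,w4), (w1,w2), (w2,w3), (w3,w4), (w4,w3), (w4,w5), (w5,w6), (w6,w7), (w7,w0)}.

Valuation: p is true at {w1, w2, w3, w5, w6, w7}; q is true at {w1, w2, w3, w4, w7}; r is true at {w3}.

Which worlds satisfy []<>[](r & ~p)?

w0: successors {w1, w4}; <>[](r & ~p) there: w1:F, w4:F. ✗
w1: successors {w2}; <>[](r & ~p) there: w2:F. ✗
w2: successors {w3}; <>[](r & ~p) there: w3:F. ✗
w3: successors {w4}; <>[](r & ~p) there: w4:F. ✗
w4: successors {w3, w5}; <>[](r & ~p) there: w3:F, w5:F. ✗
w5: successors {w6}; <>[](r & ~p) there: w6:F. ✗
w6: successors {w7}; <>[](r & ~p) there: w7:F. ✗
w7: successors {w0}; <>[](r & ~p) there: w0:F. ✗

∅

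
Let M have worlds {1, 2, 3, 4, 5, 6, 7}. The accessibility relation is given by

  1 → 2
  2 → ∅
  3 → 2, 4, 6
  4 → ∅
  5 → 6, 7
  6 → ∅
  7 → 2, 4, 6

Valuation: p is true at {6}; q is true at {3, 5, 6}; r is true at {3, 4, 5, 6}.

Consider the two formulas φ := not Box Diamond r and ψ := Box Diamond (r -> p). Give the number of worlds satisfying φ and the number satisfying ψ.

For not Box Diamond r:
1: Box Diamond r is F. ✓
2: Box Diamond r is T. ✗
3: Box Diamond r is F. ✓
4: Box Diamond r is T. ✗
5: Box Diamond r is F. ✓
6: Box Diamond r is T. ✗
7: Box Diamond r is F. ✓
— 4 worlds.
For Box Diamond (r -> p):
1: successors {2}; Diamond (r -> p) there: 2:F. ✗
2: no successors, so Box Diamond (r -> p) holds vacuously. ✓
3: successors {2, 4, 6}; Diamond (r -> p) there: 2:F, 4:F, 6:F. ✗
4: no successors, so Box Diamond (r -> p) holds vacuously. ✓
5: successors {6, 7}; Diamond (r -> p) there: 6:F, 7:T. ✗
6: no successors, so Box Diamond (r -> p) holds vacuously. ✓
7: successors {2, 4, 6}; Diamond (r -> p) there: 2:F, 4:F, 6:F. ✗
— 3 worlds.

4 and 3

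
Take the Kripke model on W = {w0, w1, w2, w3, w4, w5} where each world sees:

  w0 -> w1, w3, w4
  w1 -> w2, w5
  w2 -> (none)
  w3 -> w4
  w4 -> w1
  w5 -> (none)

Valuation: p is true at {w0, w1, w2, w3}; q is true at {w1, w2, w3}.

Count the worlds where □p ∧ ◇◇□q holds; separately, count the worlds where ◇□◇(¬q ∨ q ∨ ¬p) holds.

1 and 3

For □p ∧ ◇◇□q:
w0: □p is F, ◇◇□q is T. ✗
w1: □p is F, ◇◇□q is F. ✗
w2: □p is T, ◇◇□q is F. ✗
w3: □p is F, ◇◇□q is F. ✗
w4: □p is T, ◇◇□q is T. ✓
w5: □p is T, ◇◇□q is F. ✗
— 1 world.
For ◇□◇(¬q ∨ q ∨ ¬p):
w0: successors {w1, w3, w4}; □◇(¬q ∨ q ∨ ¬p) there: w1:F, w3:T, w4:T. ✓
w1: successors {w2, w5}; □◇(¬q ∨ q ∨ ¬p) there: w2:T, w5:T. ✓
w2: no successors, so ◇□◇(¬q ∨ q ∨ ¬p) fails. ✗
w3: successors {w4}; □◇(¬q ∨ q ∨ ¬p) there: w4:T. ✓
w4: successors {w1}; □◇(¬q ∨ q ∨ ¬p) there: w1:F. ✗
w5: no successors, so ◇□◇(¬q ∨ q ∨ ¬p) fails. ✗
— 3 worlds.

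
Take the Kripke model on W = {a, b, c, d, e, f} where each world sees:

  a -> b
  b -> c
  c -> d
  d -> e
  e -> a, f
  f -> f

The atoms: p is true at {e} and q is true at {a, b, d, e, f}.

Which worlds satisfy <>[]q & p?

a: <>[]q is F, p is F. ✗
b: <>[]q is T, p is F. ✗
c: <>[]q is T, p is F. ✗
d: <>[]q is T, p is F. ✗
e: <>[]q is T, p is T. ✓
f: <>[]q is T, p is F. ✗

{e}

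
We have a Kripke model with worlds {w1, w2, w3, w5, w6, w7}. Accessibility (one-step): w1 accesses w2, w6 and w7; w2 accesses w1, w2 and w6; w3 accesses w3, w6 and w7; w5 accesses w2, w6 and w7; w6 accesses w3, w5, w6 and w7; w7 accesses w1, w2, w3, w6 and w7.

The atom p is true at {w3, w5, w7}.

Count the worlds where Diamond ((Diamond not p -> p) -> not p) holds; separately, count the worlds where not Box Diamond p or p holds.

6 and 5

For Diamond ((Diamond not p -> p) -> not p):
w1: successors {w2, w6, w7}; (Diamond not p -> p) -> not p there: w2:T, w6:T, w7:F. ✓
w2: successors {w1, w2, w6}; (Diamond not p -> p) -> not p there: w1:T, w2:T, w6:T. ✓
w3: successors {w3, w6, w7}; (Diamond not p -> p) -> not p there: w3:F, w6:T, w7:F. ✓
w5: successors {w2, w6, w7}; (Diamond not p -> p) -> not p there: w2:T, w6:T, w7:F. ✓
w6: successors {w3, w5, w6, w7}; (Diamond not p -> p) -> not p there: w3:F, w5:F, w6:T, w7:F. ✓
w7: successors {w1, w2, w3, w6, w7}; (Diamond not p -> p) -> not p there: w1:T, w2:T, w3:F, w6:T, w7:F. ✓
— 6 worlds.
For not Box Diamond p or p:
w1: not Box Diamond p is T, p is F. ✓
w2: not Box Diamond p is T, p is F. ✓
w3: not Box Diamond p is F, p is T. ✓
w5: not Box Diamond p is T, p is T. ✓
w6: not Box Diamond p is F, p is F. ✗
w7: not Box Diamond p is T, p is T. ✓
— 5 worlds.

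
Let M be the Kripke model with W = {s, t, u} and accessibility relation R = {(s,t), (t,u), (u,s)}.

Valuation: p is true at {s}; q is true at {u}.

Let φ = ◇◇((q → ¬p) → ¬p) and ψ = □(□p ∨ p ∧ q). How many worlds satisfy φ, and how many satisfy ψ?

For ◇◇((q → ¬p) → ¬p):
s: successors {t}; ◇((q → ¬p) → ¬p) there: t:T. ✓
t: successors {u}; ◇((q → ¬p) → ¬p) there: u:F. ✗
u: successors {s}; ◇((q → ¬p) → ¬p) there: s:T. ✓
— 2 worlds.
For □(□p ∨ p ∧ q):
s: successors {t}; □p ∨ p ∧ q there: t:F. ✗
t: successors {u}; □p ∨ p ∧ q there: u:T. ✓
u: successors {s}; □p ∨ p ∧ q there: s:F. ✗
— 1 world.

2 and 1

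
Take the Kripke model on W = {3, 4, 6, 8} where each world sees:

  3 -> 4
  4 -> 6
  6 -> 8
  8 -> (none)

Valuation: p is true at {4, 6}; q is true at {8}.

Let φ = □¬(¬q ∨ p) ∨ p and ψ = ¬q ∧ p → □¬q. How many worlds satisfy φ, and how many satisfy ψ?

For □¬(¬q ∨ p) ∨ p:
3: □¬(¬q ∨ p) is F, p is F. ✗
4: □¬(¬q ∨ p) is F, p is T. ✓
6: □¬(¬q ∨ p) is T, p is T. ✓
8: □¬(¬q ∨ p) is T, p is F. ✓
— 3 worlds.
For ¬q ∧ p → □¬q:
3: ¬q ∧ p is F, □¬q is T. ✓
4: ¬q ∧ p is T, □¬q is T. ✓
6: ¬q ∧ p is T, □¬q is F. ✗
8: ¬q ∧ p is F, □¬q is T. ✓
— 3 worlds.

3 and 3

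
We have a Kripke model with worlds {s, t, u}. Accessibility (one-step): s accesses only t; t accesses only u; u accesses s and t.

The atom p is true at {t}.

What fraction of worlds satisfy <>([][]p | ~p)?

s: successors {t}; [][]p | ~p there: t:F. ✗
t: successors {u}; [][]p | ~p there: u:T. ✓
u: successors {s, t}; [][]p | ~p there: s:T, t:F. ✓
That's 2 of 3 worlds, so 2/3.

2/3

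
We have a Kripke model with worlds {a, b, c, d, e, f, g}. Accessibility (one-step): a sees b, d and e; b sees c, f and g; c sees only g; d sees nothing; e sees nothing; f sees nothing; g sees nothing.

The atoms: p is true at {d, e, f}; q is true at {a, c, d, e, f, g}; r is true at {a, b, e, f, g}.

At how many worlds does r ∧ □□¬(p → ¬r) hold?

a: r is T, □□¬(p → ¬r) is F. ✗
b: r is T, □□¬(p → ¬r) is F. ✗
c: r is F, □□¬(p → ¬r) is T. ✗
d: r is F, □□¬(p → ¬r) is T. ✗
e: r is T, □□¬(p → ¬r) is T. ✓
f: r is T, □□¬(p → ¬r) is T. ✓
g: r is T, □□¬(p → ¬r) is T. ✓
Satisfying worlds: {e, f, g}.

3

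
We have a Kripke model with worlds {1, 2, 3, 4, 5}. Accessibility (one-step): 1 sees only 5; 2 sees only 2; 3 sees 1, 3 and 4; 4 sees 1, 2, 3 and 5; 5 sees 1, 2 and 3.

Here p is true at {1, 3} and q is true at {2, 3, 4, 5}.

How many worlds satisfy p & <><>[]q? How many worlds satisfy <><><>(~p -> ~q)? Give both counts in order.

2 and 4

For p & <><>[]q:
1: p is T, <><>[]q is T. ✓
2: p is F, <><>[]q is T. ✗
3: p is T, <><>[]q is T. ✓
4: p is F, <><>[]q is T. ✗
5: p is F, <><>[]q is T. ✗
— 2 worlds.
For <><><>(~p -> ~q):
1: successors {5}; <><>(~p -> ~q) there: 5:T. ✓
2: successors {2}; <><>(~p -> ~q) there: 2:F. ✗
3: successors {1, 3, 4}; <><>(~p -> ~q) there: 1:T, 3:T, 4:T. ✓
4: successors {1, 2, 3, 5}; <><>(~p -> ~q) there: 1:T, 2:F, 3:T, 5:T. ✓
5: successors {1, 2, 3}; <><>(~p -> ~q) there: 1:T, 2:F, 3:T. ✓
— 4 worlds.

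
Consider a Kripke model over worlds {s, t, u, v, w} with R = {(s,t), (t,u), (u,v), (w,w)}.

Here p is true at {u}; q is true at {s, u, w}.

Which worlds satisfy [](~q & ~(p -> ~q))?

{v}

s: successors {t}; ~q & ~(p -> ~q) there: t:F. ✗
t: successors {u}; ~q & ~(p -> ~q) there: u:F. ✗
u: successors {v}; ~q & ~(p -> ~q) there: v:F. ✗
v: no successors, so [](~q & ~(p -> ~q)) holds vacuously. ✓
w: successors {w}; ~q & ~(p -> ~q) there: w:F. ✗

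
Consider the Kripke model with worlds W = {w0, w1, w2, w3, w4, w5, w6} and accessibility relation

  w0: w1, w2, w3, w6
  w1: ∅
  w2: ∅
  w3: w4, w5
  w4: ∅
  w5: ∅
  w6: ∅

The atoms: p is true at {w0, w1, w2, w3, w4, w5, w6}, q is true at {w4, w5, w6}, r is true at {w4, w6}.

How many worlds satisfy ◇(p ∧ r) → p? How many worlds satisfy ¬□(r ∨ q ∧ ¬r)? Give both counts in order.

7 and 1

For ◇(p ∧ r) → p:
w0: ◇(p ∧ r) is T, p is T. ✓
w1: ◇(p ∧ r) is F, p is T. ✓
w2: ◇(p ∧ r) is F, p is T. ✓
w3: ◇(p ∧ r) is T, p is T. ✓
w4: ◇(p ∧ r) is F, p is T. ✓
w5: ◇(p ∧ r) is F, p is T. ✓
w6: ◇(p ∧ r) is F, p is T. ✓
— 7 worlds.
For ¬□(r ∨ q ∧ ¬r):
w0: □(r ∨ q ∧ ¬r) is F. ✓
w1: □(r ∨ q ∧ ¬r) is T. ✗
w2: □(r ∨ q ∧ ¬r) is T. ✗
w3: □(r ∨ q ∧ ¬r) is T. ✗
w4: □(r ∨ q ∧ ¬r) is T. ✗
w5: □(r ∨ q ∧ ¬r) is T. ✗
w6: □(r ∨ q ∧ ¬r) is T. ✗
— 1 world.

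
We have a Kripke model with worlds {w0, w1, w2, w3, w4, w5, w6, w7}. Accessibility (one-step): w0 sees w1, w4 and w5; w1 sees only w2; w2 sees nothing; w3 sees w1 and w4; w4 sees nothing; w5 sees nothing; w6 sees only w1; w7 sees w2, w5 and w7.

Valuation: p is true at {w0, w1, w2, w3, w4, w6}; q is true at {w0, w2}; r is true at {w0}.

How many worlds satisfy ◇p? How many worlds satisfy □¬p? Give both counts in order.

5 and 3

For ◇p:
w0: successors {w1, w4, w5}; p there: w1:T, w4:T, w5:F. ✓
w1: successors {w2}; p there: w2:T. ✓
w2: no successors, so ◇p fails. ✗
w3: successors {w1, w4}; p there: w1:T, w4:T. ✓
w4: no successors, so ◇p fails. ✗
w5: no successors, so ◇p fails. ✗
w6: successors {w1}; p there: w1:T. ✓
w7: successors {w2, w5, w7}; p there: w2:T, w5:F, w7:F. ✓
— 5 worlds.
For □¬p:
w0: successors {w1, w4, w5}; ¬p there: w1:F, w4:F, w5:T. ✗
w1: successors {w2}; ¬p there: w2:F. ✗
w2: no successors, so □¬p holds vacuously. ✓
w3: successors {w1, w4}; ¬p there: w1:F, w4:F. ✗
w4: no successors, so □¬p holds vacuously. ✓
w5: no successors, so □¬p holds vacuously. ✓
w6: successors {w1}; ¬p there: w1:F. ✗
w7: successors {w2, w5, w7}; ¬p there: w2:F, w5:T, w7:T. ✗
— 3 worlds.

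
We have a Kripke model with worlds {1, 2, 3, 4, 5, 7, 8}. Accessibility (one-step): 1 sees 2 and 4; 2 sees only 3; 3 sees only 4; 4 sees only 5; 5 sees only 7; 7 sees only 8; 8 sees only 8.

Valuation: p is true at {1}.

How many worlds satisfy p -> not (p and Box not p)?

1: p is T, not (p and Box not p) is F. ✗
2: p is F, not (p and Box not p) is T. ✓
3: p is F, not (p and Box not p) is T. ✓
4: p is F, not (p and Box not p) is T. ✓
5: p is F, not (p and Box not p) is T. ✓
7: p is F, not (p and Box not p) is T. ✓
8: p is F, not (p and Box not p) is T. ✓
Satisfying worlds: {2, 3, 4, 5, 7, 8}.

6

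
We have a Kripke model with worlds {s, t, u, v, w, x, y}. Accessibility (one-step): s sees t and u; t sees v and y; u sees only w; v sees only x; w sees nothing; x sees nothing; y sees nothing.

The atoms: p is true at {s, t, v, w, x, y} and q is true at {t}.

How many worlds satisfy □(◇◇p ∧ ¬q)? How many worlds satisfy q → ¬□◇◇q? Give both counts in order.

For □(◇◇p ∧ ¬q):
s: successors {t, u}; ◇◇p ∧ ¬q there: t:F, u:F. ✗
t: successors {v, y}; ◇◇p ∧ ¬q there: v:F, y:F. ✗
u: successors {w}; ◇◇p ∧ ¬q there: w:F. ✗
v: successors {x}; ◇◇p ∧ ¬q there: x:F. ✗
w: no successors, so □(◇◇p ∧ ¬q) holds vacuously. ✓
x: no successors, so □(◇◇p ∧ ¬q) holds vacuously. ✓
y: no successors, so □(◇◇p ∧ ¬q) holds vacuously. ✓
— 3 worlds.
For q → ¬□◇◇q:
s: q is F, ¬□◇◇q is T. ✓
t: q is T, ¬□◇◇q is T. ✓
u: q is F, ¬□◇◇q is T. ✓
v: q is F, ¬□◇◇q is T. ✓
w: q is F, ¬□◇◇q is F. ✓
x: q is F, ¬□◇◇q is F. ✓
y: q is F, ¬□◇◇q is F. ✓
— 7 worlds.

3 and 7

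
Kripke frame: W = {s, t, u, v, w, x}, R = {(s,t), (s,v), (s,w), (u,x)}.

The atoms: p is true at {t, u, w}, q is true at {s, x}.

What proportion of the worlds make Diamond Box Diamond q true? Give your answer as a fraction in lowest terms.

s: successors {t, v, w}; Box Diamond q there: t:T, v:T, w:T. ✓
t: no successors, so Diamond Box Diamond q fails. ✗
u: successors {x}; Box Diamond q there: x:T. ✓
v: no successors, so Diamond Box Diamond q fails. ✗
w: no successors, so Diamond Box Diamond q fails. ✗
x: no successors, so Diamond Box Diamond q fails. ✗
That's 2 of 6 worlds, so 2/6 = 1/3.

1/3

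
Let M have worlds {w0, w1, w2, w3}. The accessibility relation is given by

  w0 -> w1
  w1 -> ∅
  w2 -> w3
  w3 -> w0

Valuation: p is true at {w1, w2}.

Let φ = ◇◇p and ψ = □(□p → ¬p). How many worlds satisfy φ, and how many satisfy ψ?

1 and 3

For ◇◇p:
w0: successors {w1}; ◇p there: w1:F. ✗
w1: no successors, so ◇◇p fails. ✗
w2: successors {w3}; ◇p there: w3:F. ✗
w3: successors {w0}; ◇p there: w0:T. ✓
— 1 world.
For □(□p → ¬p):
w0: successors {w1}; □p → ¬p there: w1:F. ✗
w1: no successors, so □(□p → ¬p) holds vacuously. ✓
w2: successors {w3}; □p → ¬p there: w3:T. ✓
w3: successors {w0}; □p → ¬p there: w0:T. ✓
— 3 worlds.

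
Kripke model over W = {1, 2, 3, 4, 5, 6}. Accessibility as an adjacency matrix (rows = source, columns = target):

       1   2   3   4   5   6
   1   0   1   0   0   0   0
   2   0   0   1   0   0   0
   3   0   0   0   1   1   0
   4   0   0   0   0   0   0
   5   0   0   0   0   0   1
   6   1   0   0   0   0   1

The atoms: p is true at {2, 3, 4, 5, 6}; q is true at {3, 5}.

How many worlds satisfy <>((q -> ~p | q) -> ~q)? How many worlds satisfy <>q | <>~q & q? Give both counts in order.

4 and 3

For <>((q -> ~p | q) -> ~q):
1: successors {2}; (q -> ~p | q) -> ~q there: 2:T. ✓
2: successors {3}; (q -> ~p | q) -> ~q there: 3:F. ✗
3: successors {4, 5}; (q -> ~p | q) -> ~q there: 4:T, 5:F. ✓
4: no successors, so <>((q -> ~p | q) -> ~q) fails. ✗
5: successors {6}; (q -> ~p | q) -> ~q there: 6:T. ✓
6: successors {1, 6}; (q -> ~p | q) -> ~q there: 1:T, 6:T. ✓
— 4 worlds.
For <>q | <>~q & q:
1: <>q is F, <>~q & q is F. ✗
2: <>q is T, <>~q & q is F. ✓
3: <>q is T, <>~q & q is T. ✓
4: <>q is F, <>~q & q is F. ✗
5: <>q is F, <>~q & q is T. ✓
6: <>q is F, <>~q & q is F. ✗
— 3 worlds.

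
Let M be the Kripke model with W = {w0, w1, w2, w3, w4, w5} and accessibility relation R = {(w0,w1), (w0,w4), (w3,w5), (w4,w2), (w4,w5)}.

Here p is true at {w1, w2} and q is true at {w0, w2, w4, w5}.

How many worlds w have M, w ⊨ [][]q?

6

w0: successors {w1, w4}; []q there: w1:T, w4:T. ✓
w1: no successors, so [][]q holds vacuously. ✓
w2: no successors, so [][]q holds vacuously. ✓
w3: successors {w5}; []q there: w5:T. ✓
w4: successors {w2, w5}; []q there: w2:T, w5:T. ✓
w5: no successors, so [][]q holds vacuously. ✓
Satisfying worlds: {w0, w1, w2, w3, w4, w5}.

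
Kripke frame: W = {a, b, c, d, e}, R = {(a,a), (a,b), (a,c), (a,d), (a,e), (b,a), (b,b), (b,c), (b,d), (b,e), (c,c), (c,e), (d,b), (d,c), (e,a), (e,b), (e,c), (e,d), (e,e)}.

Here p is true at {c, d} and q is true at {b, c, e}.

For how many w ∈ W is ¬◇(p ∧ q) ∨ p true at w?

a: ¬◇(p ∧ q) is F, p is F. ✗
b: ¬◇(p ∧ q) is F, p is F. ✗
c: ¬◇(p ∧ q) is F, p is T. ✓
d: ¬◇(p ∧ q) is F, p is T. ✓
e: ¬◇(p ∧ q) is F, p is F. ✗
Satisfying worlds: {c, d}.

2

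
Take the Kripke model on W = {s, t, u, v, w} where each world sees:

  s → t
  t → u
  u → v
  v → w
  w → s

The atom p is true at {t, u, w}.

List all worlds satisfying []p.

{s, t, v}

s: successors {t}; p there: t:T. ✓
t: successors {u}; p there: u:T. ✓
u: successors {v}; p there: v:F. ✗
v: successors {w}; p there: w:T. ✓
w: successors {s}; p there: s:F. ✗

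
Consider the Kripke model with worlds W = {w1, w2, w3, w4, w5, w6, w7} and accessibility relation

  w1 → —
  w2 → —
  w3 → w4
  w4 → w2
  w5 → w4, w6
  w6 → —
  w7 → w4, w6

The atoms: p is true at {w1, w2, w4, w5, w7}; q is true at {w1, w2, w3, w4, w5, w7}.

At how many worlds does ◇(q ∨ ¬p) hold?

4

w1: no successors, so ◇(q ∨ ¬p) fails. ✗
w2: no successors, so ◇(q ∨ ¬p) fails. ✗
w3: successors {w4}; q ∨ ¬p there: w4:T. ✓
w4: successors {w2}; q ∨ ¬p there: w2:T. ✓
w5: successors {w4, w6}; q ∨ ¬p there: w4:T, w6:T. ✓
w6: no successors, so ◇(q ∨ ¬p) fails. ✗
w7: successors {w4, w6}; q ∨ ¬p there: w4:T, w6:T. ✓
Satisfying worlds: {w3, w4, w5, w7}.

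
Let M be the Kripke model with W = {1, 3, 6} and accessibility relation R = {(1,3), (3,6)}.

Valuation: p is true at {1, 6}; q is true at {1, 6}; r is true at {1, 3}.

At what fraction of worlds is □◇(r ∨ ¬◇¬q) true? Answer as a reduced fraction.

2/3

1: successors {3}; ◇(r ∨ ¬◇¬q) there: 3:T. ✓
3: successors {6}; ◇(r ∨ ¬◇¬q) there: 6:F. ✗
6: no successors, so □◇(r ∨ ¬◇¬q) holds vacuously. ✓
That's 2 of 3 worlds, so 2/3.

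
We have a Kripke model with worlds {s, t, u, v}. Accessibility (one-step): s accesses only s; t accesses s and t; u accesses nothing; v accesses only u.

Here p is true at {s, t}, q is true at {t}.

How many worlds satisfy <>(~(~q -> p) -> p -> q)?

3

s: successors {s}; ~(~q -> p) -> p -> q there: s:T. ✓
t: successors {s, t}; ~(~q -> p) -> p -> q there: s:T, t:T. ✓
u: no successors, so <>(~(~q -> p) -> p -> q) fails. ✗
v: successors {u}; ~(~q -> p) -> p -> q there: u:T. ✓
Satisfying worlds: {s, t, v}.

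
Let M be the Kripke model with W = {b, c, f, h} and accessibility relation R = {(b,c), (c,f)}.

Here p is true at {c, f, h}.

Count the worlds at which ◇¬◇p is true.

b: successors {c}; ¬◇p there: c:F. ✗
c: successors {f}; ¬◇p there: f:T. ✓
f: no successors, so ◇¬◇p fails. ✗
h: no successors, so ◇¬◇p fails. ✗
Satisfying worlds: {c}.

1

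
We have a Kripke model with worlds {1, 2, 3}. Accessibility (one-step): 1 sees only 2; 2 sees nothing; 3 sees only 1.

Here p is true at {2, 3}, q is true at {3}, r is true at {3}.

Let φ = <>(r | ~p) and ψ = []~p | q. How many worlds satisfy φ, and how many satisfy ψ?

1 and 2

For <>(r | ~p):
1: successors {2}; r | ~p there: 2:F. ✗
2: no successors, so <>(r | ~p) fails. ✗
3: successors {1}; r | ~p there: 1:T. ✓
— 1 world.
For []~p | q:
1: []~p is F, q is F. ✗
2: []~p is T, q is F. ✓
3: []~p is T, q is T. ✓
— 2 worlds.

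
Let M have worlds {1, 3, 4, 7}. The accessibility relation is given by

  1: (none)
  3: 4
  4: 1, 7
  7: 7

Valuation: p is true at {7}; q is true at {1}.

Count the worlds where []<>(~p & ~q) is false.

1: no successors, so []<>(~p & ~q) holds vacuously. ✓
3: successors {4}; <>(~p & ~q) there: 4:F. ✗
4: successors {1, 7}; <>(~p & ~q) there: 1:F, 7:F. ✗
7: successors {7}; <>(~p & ~q) there: 7:F. ✗
Satisfying worlds: {1}.
So []<>(~p & ~q) fails at the other 3 worlds.

3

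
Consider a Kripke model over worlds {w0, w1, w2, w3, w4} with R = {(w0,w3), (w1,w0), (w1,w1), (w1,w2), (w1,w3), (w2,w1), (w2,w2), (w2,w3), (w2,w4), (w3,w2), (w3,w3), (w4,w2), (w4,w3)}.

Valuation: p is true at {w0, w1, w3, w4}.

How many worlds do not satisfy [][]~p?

5

w0: successors {w3}; []~p there: w3:F. ✗
w1: successors {w0, w1, w2, w3}; []~p there: w0:F, w1:F, w2:F, w3:F. ✗
w2: successors {w1, w2, w3, w4}; []~p there: w1:F, w2:F, w3:F, w4:F. ✗
w3: successors {w2, w3}; []~p there: w2:F, w3:F. ✗
w4: successors {w2, w3}; []~p there: w2:F, w3:F. ✗
Satisfying worlds: ∅.
So [][]~p fails at the other 5 worlds.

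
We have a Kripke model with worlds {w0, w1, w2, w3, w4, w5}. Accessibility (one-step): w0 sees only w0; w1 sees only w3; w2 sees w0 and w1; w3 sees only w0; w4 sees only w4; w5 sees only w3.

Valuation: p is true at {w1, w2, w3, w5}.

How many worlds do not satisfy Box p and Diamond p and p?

4

w0: Box p is F, Diamond p and p is F. ✗
w1: Box p is T, Diamond p and p is T. ✓
w2: Box p is F, Diamond p and p is T. ✗
w3: Box p is F, Diamond p and p is F. ✗
w4: Box p is F, Diamond p and p is F. ✗
w5: Box p is T, Diamond p and p is T. ✓
Satisfying worlds: {w1, w5}.
So Box p and Diamond p and p fails at the other 4 worlds.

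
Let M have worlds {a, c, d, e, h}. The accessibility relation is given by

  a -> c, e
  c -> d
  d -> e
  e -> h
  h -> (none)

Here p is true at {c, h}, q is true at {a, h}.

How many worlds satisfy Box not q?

4

a: successors {c, e}; not q there: c:T, e:T. ✓
c: successors {d}; not q there: d:T. ✓
d: successors {e}; not q there: e:T. ✓
e: successors {h}; not q there: h:F. ✗
h: no successors, so Box not q holds vacuously. ✓
Satisfying worlds: {a, c, d, h}.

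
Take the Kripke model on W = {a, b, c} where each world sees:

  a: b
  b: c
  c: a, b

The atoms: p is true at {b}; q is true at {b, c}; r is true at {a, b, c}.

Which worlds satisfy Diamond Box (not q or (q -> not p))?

a: successors {b}; Box (not q or (q -> not p)) there: b:T. ✓
b: successors {c}; Box (not q or (q -> not p)) there: c:F. ✗
c: successors {a, b}; Box (not q or (q -> not p)) there: a:F, b:T. ✓

{a, c}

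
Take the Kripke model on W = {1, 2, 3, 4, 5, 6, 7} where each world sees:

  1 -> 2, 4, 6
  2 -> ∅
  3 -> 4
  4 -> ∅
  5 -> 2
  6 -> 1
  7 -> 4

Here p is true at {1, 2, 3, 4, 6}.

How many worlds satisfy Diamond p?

1: successors {2, 4, 6}; p there: 2:T, 4:T, 6:T. ✓
2: no successors, so Diamond p fails. ✗
3: successors {4}; p there: 4:T. ✓
4: no successors, so Diamond p fails. ✗
5: successors {2}; p there: 2:T. ✓
6: successors {1}; p there: 1:T. ✓
7: successors {4}; p there: 4:T. ✓
Satisfying worlds: {1, 3, 5, 6, 7}.

5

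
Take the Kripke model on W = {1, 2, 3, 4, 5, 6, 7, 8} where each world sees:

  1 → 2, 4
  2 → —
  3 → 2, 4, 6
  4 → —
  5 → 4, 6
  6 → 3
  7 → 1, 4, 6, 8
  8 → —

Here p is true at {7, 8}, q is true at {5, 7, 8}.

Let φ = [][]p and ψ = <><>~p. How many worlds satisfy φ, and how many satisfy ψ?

4 and 4

For [][]p:
1: successors {2, 4}; []p there: 2:T, 4:T. ✓
2: no successors, so [][]p holds vacuously. ✓
3: successors {2, 4, 6}; []p there: 2:T, 4:T, 6:F. ✗
4: no successors, so [][]p holds vacuously. ✓
5: successors {4, 6}; []p there: 4:T, 6:F. ✗
6: successors {3}; []p there: 3:F. ✗
7: successors {1, 4, 6, 8}; []p there: 1:F, 4:T, 6:F, 8:T. ✗
8: no successors, so [][]p holds vacuously. ✓
— 4 worlds.
For <><>~p:
1: successors {2, 4}; <>~p there: 2:F, 4:F. ✗
2: no successors, so <><>~p fails. ✗
3: successors {2, 4, 6}; <>~p there: 2:F, 4:F, 6:T. ✓
4: no successors, so <><>~p fails. ✗
5: successors {4, 6}; <>~p there: 4:F, 6:T. ✓
6: successors {3}; <>~p there: 3:T. ✓
7: successors {1, 4, 6, 8}; <>~p there: 1:T, 4:F, 6:T, 8:F. ✓
8: no successors, so <><>~p fails. ✗
— 4 worlds.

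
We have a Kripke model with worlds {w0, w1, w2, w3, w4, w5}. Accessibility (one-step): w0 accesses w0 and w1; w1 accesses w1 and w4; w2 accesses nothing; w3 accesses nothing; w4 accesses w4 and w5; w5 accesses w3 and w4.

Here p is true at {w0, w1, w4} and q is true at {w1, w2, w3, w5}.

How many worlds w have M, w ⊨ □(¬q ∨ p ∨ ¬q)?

4

w0: successors {w0, w1}; ¬q ∨ p ∨ ¬q there: w0:T, w1:T. ✓
w1: successors {w1, w4}; ¬q ∨ p ∨ ¬q there: w1:T, w4:T. ✓
w2: no successors, so □(¬q ∨ p ∨ ¬q) holds vacuously. ✓
w3: no successors, so □(¬q ∨ p ∨ ¬q) holds vacuously. ✓
w4: successors {w4, w5}; ¬q ∨ p ∨ ¬q there: w4:T, w5:F. ✗
w5: successors {w3, w4}; ¬q ∨ p ∨ ¬q there: w3:F, w4:T. ✗
Satisfying worlds: {w0, w1, w2, w3}.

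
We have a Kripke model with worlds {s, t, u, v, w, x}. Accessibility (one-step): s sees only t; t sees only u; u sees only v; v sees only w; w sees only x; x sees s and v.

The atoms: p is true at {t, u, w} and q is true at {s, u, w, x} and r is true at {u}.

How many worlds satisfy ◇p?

3

s: successors {t}; p there: t:T. ✓
t: successors {u}; p there: u:T. ✓
u: successors {v}; p there: v:F. ✗
v: successors {w}; p there: w:T. ✓
w: successors {x}; p there: x:F. ✗
x: successors {s, v}; p there: s:F, v:F. ✗
Satisfying worlds: {s, t, v}.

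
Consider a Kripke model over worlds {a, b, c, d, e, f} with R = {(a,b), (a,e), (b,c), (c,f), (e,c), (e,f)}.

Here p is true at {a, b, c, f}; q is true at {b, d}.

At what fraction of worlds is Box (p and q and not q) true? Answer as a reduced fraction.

1/3

a: successors {b, e}; p and q and not q there: b:F, e:F. ✗
b: successors {c}; p and q and not q there: c:F. ✗
c: successors {f}; p and q and not q there: f:F. ✗
d: no successors, so Box (p and q and not q) holds vacuously. ✓
e: successors {c, f}; p and q and not q there: c:F, f:F. ✗
f: no successors, so Box (p and q and not q) holds vacuously. ✓
That's 2 of 6 worlds, so 2/6 = 1/3.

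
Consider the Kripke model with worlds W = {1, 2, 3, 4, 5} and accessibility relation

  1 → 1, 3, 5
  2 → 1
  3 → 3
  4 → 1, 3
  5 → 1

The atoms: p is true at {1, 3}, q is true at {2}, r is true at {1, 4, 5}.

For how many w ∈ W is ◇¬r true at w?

3

1: successors {1, 3, 5}; ¬r there: 1:F, 3:T, 5:F. ✓
2: successors {1}; ¬r there: 1:F. ✗
3: successors {3}; ¬r there: 3:T. ✓
4: successors {1, 3}; ¬r there: 1:F, 3:T. ✓
5: successors {1}; ¬r there: 1:F. ✗
Satisfying worlds: {1, 3, 4}.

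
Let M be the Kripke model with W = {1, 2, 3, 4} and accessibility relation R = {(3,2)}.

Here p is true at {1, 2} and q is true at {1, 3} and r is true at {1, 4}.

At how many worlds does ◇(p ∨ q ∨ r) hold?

1: no successors, so ◇(p ∨ q ∨ r) fails. ✗
2: no successors, so ◇(p ∨ q ∨ r) fails. ✗
3: successors {2}; p ∨ q ∨ r there: 2:T. ✓
4: no successors, so ◇(p ∨ q ∨ r) fails. ✗
Satisfying worlds: {3}.

1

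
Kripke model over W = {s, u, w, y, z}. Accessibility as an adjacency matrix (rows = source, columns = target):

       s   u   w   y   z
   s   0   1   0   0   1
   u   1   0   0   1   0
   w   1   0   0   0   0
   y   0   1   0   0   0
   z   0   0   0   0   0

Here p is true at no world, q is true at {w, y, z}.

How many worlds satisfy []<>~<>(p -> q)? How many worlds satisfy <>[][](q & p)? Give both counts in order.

2 and 1

For []<>~<>(p -> q):
s: successors {u, z}; <>~<>(p -> q) there: u:F, z:F. ✗
u: successors {s, y}; <>~<>(p -> q) there: s:T, y:F. ✗
w: successors {s}; <>~<>(p -> q) there: s:T. ✓
y: successors {u}; <>~<>(p -> q) there: u:F. ✗
z: no successors, so []<>~<>(p -> q) holds vacuously. ✓
— 2 worlds.
For <>[][](q & p):
s: successors {u, z}; [][](q & p) there: u:F, z:T. ✓
u: successors {s, y}; [][](q & p) there: s:F, y:F. ✗
w: successors {s}; [][](q & p) there: s:F. ✗
y: successors {u}; [][](q & p) there: u:F. ✗
z: no successors, so <>[][](q & p) fails. ✗
— 1 world.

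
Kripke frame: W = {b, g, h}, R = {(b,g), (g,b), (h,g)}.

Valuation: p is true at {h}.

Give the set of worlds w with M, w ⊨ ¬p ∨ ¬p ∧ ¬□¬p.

b: ¬p is T, ¬p ∧ ¬□¬p is F. ✓
g: ¬p is T, ¬p ∧ ¬□¬p is F. ✓
h: ¬p is F, ¬p ∧ ¬□¬p is F. ✗

{b, g}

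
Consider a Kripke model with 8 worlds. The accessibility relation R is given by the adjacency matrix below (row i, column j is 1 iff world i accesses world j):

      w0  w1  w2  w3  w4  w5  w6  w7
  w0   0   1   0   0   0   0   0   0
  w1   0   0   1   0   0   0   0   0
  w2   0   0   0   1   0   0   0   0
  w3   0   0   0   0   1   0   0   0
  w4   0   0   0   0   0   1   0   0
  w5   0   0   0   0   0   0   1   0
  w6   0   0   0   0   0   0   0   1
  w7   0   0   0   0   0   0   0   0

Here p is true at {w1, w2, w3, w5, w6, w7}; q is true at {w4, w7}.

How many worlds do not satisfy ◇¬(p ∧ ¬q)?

6

w0: successors {w1}; ¬(p ∧ ¬q) there: w1:F. ✗
w1: successors {w2}; ¬(p ∧ ¬q) there: w2:F. ✗
w2: successors {w3}; ¬(p ∧ ¬q) there: w3:F. ✗
w3: successors {w4}; ¬(p ∧ ¬q) there: w4:T. ✓
w4: successors {w5}; ¬(p ∧ ¬q) there: w5:F. ✗
w5: successors {w6}; ¬(p ∧ ¬q) there: w6:F. ✗
w6: successors {w7}; ¬(p ∧ ¬q) there: w7:T. ✓
w7: no successors, so ◇¬(p ∧ ¬q) fails. ✗
Satisfying worlds: {w3, w6}.
So ◇¬(p ∧ ¬q) fails at the other 6 worlds.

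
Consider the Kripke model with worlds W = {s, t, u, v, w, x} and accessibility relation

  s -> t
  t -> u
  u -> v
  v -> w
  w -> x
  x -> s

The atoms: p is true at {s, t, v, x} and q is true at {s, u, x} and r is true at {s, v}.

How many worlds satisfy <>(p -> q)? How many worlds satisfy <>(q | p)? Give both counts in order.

For <>(p -> q):
s: successors {t}; p -> q there: t:F. ✗
t: successors {u}; p -> q there: u:T. ✓
u: successors {v}; p -> q there: v:F. ✗
v: successors {w}; p -> q there: w:T. ✓
w: successors {x}; p -> q there: x:T. ✓
x: successors {s}; p -> q there: s:T. ✓
— 4 worlds.
For <>(q | p):
s: successors {t}; q | p there: t:T. ✓
t: successors {u}; q | p there: u:T. ✓
u: successors {v}; q | p there: v:T. ✓
v: successors {w}; q | p there: w:F. ✗
w: successors {x}; q | p there: x:T. ✓
x: successors {s}; q | p there: s:T. ✓
— 5 worlds.

4 and 5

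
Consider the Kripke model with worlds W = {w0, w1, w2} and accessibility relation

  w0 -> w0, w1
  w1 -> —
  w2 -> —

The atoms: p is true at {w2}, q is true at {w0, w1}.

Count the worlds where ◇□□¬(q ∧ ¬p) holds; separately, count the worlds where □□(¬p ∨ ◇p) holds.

For ◇□□¬(q ∧ ¬p):
w0: successors {w0, w1}; □□¬(q ∧ ¬p) there: w0:F, w1:T. ✓
w1: no successors, so ◇□□¬(q ∧ ¬p) fails. ✗
w2: no successors, so ◇□□¬(q ∧ ¬p) fails. ✗
— 1 world.
For □□(¬p ∨ ◇p):
w0: successors {w0, w1}; □(¬p ∨ ◇p) there: w0:T, w1:T. ✓
w1: no successors, so □□(¬p ∨ ◇p) holds vacuously. ✓
w2: no successors, so □□(¬p ∨ ◇p) holds vacuously. ✓
— 3 worlds.

1 and 3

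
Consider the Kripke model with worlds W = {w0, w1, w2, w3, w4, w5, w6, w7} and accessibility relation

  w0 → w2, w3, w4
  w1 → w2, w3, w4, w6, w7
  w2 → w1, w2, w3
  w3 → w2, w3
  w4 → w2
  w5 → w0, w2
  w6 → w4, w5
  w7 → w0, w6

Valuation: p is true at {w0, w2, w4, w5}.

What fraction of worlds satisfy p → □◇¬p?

w0: p is T, □◇¬p is F. ✗
w1: p is F, □◇¬p is F. ✓
w2: p is T, □◇¬p is T. ✓
w3: p is F, □◇¬p is T. ✓
w4: p is T, □◇¬p is T. ✓
w5: p is T, □◇¬p is T. ✓
w6: p is F, □◇¬p is F. ✓
w7: p is F, □◇¬p is F. ✓
That's 7 of 8 worlds, so 7/8.

7/8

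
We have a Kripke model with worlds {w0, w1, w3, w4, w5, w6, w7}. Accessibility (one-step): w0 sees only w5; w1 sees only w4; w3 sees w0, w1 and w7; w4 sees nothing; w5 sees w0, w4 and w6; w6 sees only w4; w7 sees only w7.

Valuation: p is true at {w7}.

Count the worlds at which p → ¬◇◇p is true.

w0: p is F, ¬◇◇p is T. ✓
w1: p is F, ¬◇◇p is T. ✓
w3: p is F, ¬◇◇p is F. ✓
w4: p is F, ¬◇◇p is T. ✓
w5: p is F, ¬◇◇p is T. ✓
w6: p is F, ¬◇◇p is T. ✓
w7: p is T, ¬◇◇p is F. ✗
Satisfying worlds: {w0, w1, w3, w4, w5, w6}.

6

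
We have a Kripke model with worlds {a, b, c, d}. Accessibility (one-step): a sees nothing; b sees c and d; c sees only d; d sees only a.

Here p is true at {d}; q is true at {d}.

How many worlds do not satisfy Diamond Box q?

a: no successors, so Diamond Box q fails. ✗
b: successors {c, d}; Box q there: c:T, d:F. ✓
c: successors {d}; Box q there: d:F. ✗
d: successors {a}; Box q there: a:T. ✓
Satisfying worlds: {b, d}.
So Diamond Box q fails at the other 2 worlds.

2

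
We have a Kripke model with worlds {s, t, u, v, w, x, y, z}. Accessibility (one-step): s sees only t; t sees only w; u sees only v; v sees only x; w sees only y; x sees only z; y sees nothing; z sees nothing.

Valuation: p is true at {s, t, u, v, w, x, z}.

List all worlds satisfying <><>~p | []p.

{s, t, u, v, x, y, z}

s: <><>~p is F, []p is T. ✓
t: <><>~p is T, []p is T. ✓
u: <><>~p is F, []p is T. ✓
v: <><>~p is F, []p is T. ✓
w: <><>~p is F, []p is F. ✗
x: <><>~p is F, []p is T. ✓
y: <><>~p is F, []p is T. ✓
z: <><>~p is F, []p is T. ✓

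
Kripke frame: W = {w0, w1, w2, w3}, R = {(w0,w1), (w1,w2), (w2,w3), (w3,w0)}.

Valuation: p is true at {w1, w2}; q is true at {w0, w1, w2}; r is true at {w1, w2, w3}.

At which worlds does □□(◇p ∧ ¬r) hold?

{w2}

w0: successors {w1}; □(◇p ∧ ¬r) there: w1:F. ✗
w1: successors {w2}; □(◇p ∧ ¬r) there: w2:F. ✗
w2: successors {w3}; □(◇p ∧ ¬r) there: w3:T. ✓
w3: successors {w0}; □(◇p ∧ ¬r) there: w0:F. ✗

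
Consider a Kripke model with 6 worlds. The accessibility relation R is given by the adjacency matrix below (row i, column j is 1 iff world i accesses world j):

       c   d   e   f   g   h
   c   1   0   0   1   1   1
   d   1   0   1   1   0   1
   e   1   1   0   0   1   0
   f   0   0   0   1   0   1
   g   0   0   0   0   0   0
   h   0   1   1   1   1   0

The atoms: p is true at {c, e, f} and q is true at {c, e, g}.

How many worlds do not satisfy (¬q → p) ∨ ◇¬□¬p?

0

c: ¬q → p is T, ◇¬□¬p is T. ✓
d: ¬q → p is F, ◇¬□¬p is T. ✓
e: ¬q → p is T, ◇¬□¬p is T. ✓
f: ¬q → p is T, ◇¬□¬p is T. ✓
g: ¬q → p is T, ◇¬□¬p is F. ✓
h: ¬q → p is F, ◇¬□¬p is T. ✓
Satisfying worlds: {c, d, e, f, g, h}.
So (¬q → p) ∨ ◇¬□¬p fails at the other 0 worlds.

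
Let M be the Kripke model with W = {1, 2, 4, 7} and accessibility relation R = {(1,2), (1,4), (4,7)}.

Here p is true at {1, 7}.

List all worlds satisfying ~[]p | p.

{1, 7}

1: ~[]p is T, p is T. ✓
2: ~[]p is F, p is F. ✗
4: ~[]p is F, p is F. ✗
7: ~[]p is F, p is T. ✓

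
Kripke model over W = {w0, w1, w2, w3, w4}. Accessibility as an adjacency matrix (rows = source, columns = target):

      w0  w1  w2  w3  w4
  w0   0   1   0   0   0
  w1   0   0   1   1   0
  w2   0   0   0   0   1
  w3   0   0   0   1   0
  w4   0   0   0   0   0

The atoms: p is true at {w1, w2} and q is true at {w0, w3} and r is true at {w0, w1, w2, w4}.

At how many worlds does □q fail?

w0: successors {w1}; q there: w1:F. ✗
w1: successors {w2, w3}; q there: w2:F, w3:T. ✗
w2: successors {w4}; q there: w4:F. ✗
w3: successors {w3}; q there: w3:T. ✓
w4: no successors, so □q holds vacuously. ✓
Satisfying worlds: {w3, w4}.
So □q fails at the other 3 worlds.

3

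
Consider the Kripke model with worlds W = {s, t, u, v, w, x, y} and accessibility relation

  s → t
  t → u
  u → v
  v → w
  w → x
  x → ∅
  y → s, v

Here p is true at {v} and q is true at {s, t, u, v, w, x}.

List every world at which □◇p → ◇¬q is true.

{s, u, v, w, y}

s: □◇p is F, ◇¬q is F. ✓
t: □◇p is T, ◇¬q is F. ✗
u: □◇p is F, ◇¬q is F. ✓
v: □◇p is F, ◇¬q is F. ✓
w: □◇p is F, ◇¬q is F. ✓
x: □◇p is T, ◇¬q is F. ✗
y: □◇p is F, ◇¬q is F. ✓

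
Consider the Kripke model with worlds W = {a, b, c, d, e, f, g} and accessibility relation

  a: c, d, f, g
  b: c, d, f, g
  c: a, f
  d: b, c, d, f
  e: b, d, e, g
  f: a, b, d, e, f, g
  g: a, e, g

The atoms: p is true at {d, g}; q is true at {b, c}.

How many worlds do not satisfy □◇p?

a: successors {c, d, f, g}; ◇p there: c:F, d:T, f:T, g:T. ✗
b: successors {c, d, f, g}; ◇p there: c:F, d:T, f:T, g:T. ✗
c: successors {a, f}; ◇p there: a:T, f:T. ✓
d: successors {b, c, d, f}; ◇p there: b:T, c:F, d:T, f:T. ✗
e: successors {b, d, e, g}; ◇p there: b:T, d:T, e:T, g:T. ✓
f: successors {a, b, d, e, f, g}; ◇p there: a:T, b:T, d:T, e:T, f:T, g:T. ✓
g: successors {a, e, g}; ◇p there: a:T, e:T, g:T. ✓
Satisfying worlds: {c, e, f, g}.
So □◇p fails at the other 3 worlds.

3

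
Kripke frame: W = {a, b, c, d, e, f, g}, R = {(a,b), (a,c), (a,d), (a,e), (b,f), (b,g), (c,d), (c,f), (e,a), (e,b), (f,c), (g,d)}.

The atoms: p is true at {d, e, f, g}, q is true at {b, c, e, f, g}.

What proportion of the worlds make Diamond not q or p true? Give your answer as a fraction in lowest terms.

a: Diamond not q is T, p is F. ✓
b: Diamond not q is F, p is F. ✗
c: Diamond not q is T, p is F. ✓
d: Diamond not q is F, p is T. ✓
e: Diamond not q is T, p is T. ✓
f: Diamond not q is F, p is T. ✓
g: Diamond not q is T, p is T. ✓
That's 6 of 7 worlds, so 6/7.

6/7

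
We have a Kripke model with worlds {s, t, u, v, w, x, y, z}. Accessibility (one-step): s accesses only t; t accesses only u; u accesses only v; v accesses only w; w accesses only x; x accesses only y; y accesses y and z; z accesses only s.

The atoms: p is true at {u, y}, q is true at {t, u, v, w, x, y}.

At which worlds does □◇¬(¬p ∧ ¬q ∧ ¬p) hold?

{s, t, u, v, w, x, z}

s: successors {t}; ◇¬(¬p ∧ ¬q ∧ ¬p) there: t:T. ✓
t: successors {u}; ◇¬(¬p ∧ ¬q ∧ ¬p) there: u:T. ✓
u: successors {v}; ◇¬(¬p ∧ ¬q ∧ ¬p) there: v:T. ✓
v: successors {w}; ◇¬(¬p ∧ ¬q ∧ ¬p) there: w:T. ✓
w: successors {x}; ◇¬(¬p ∧ ¬q ∧ ¬p) there: x:T. ✓
x: successors {y}; ◇¬(¬p ∧ ¬q ∧ ¬p) there: y:T. ✓
y: successors {y, z}; ◇¬(¬p ∧ ¬q ∧ ¬p) there: y:T, z:F. ✗
z: successors {s}; ◇¬(¬p ∧ ¬q ∧ ¬p) there: s:T. ✓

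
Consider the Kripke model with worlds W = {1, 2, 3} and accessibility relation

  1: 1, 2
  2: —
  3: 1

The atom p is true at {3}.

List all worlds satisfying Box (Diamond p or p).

{2}

1: successors {1, 2}; Diamond p or p there: 1:F, 2:F. ✗
2: no successors, so Box (Diamond p or p) holds vacuously. ✓
3: successors {1}; Diamond p or p there: 1:F. ✗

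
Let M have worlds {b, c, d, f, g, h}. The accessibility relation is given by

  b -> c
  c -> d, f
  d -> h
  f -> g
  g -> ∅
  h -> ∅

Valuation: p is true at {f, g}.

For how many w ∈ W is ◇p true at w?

2

b: successors {c}; p there: c:F. ✗
c: successors {d, f}; p there: d:F, f:T. ✓
d: successors {h}; p there: h:F. ✗
f: successors {g}; p there: g:T. ✓
g: no successors, so ◇p fails. ✗
h: no successors, so ◇p fails. ✗
Satisfying worlds: {c, f}.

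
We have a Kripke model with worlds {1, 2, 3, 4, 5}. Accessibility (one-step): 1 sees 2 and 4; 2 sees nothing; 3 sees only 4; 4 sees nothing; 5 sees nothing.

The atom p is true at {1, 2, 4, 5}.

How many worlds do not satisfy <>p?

1: successors {2, 4}; p there: 2:T, 4:T. ✓
2: no successors, so <>p fails. ✗
3: successors {4}; p there: 4:T. ✓
4: no successors, so <>p fails. ✗
5: no successors, so <>p fails. ✗
Satisfying worlds: {1, 3}.
So <>p fails at the other 3 worlds.

3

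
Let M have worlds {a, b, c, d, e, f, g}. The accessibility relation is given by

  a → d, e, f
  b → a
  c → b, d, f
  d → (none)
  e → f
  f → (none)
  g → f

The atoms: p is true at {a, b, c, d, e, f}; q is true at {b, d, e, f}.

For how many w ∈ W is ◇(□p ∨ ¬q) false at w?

a: successors {d, e, f}; □p ∨ ¬q there: d:T, e:T, f:T. ✓
b: successors {a}; □p ∨ ¬q there: a:T. ✓
c: successors {b, d, f}; □p ∨ ¬q there: b:T, d:T, f:T. ✓
d: no successors, so ◇(□p ∨ ¬q) fails. ✗
e: successors {f}; □p ∨ ¬q there: f:T. ✓
f: no successors, so ◇(□p ∨ ¬q) fails. ✗
g: successors {f}; □p ∨ ¬q there: f:T. ✓
Satisfying worlds: {a, b, c, e, g}.
So ◇(□p ∨ ¬q) fails at the other 2 worlds.

2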